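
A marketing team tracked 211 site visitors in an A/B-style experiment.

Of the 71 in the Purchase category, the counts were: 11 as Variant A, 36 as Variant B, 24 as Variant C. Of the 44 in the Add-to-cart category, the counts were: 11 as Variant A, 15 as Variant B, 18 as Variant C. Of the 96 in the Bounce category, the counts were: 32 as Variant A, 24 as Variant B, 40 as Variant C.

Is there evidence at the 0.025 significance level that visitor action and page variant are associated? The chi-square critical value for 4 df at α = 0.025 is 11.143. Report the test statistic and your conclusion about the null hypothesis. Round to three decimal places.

13.412; reject H₀

Row totals: 71, 44, 96. Column totals: 54, 75, 82. Grand total N = 211.
Expected counts (row total × column total / N):
  Purchase, Variant A: 71×54/211 = 18.1706
  Purchase, Variant B: 71×75/211 = 25.2370
  Purchase, Variant C: 71×82/211 = 27.5924
  Add-to-cart, Variant A: 44×54/211 = 11.2607
  Add-to-cart, Variant B: 44×75/211 = 15.6398
  Add-to-cart, Variant C: 44×82/211 = 17.0995
  Bounce, Variant A: 96×54/211 = 24.5687
  Bounce, Variant B: 96×75/211 = 34.1232
  Bounce, Variant C: 96×82/211 = 37.3081
Contributions (O − E)²/E:
  (11 − 18.1706)²/18.1706 = 2.8297
  (36 − 25.2370)²/25.2370 = 4.5902
  (24 − 27.5924)²/27.5924 = 0.4677
  (11 − 11.2607)²/11.2607 = 0.0060
  (15 − 15.6398)²/15.6398 = 0.0262
  (18 − 17.0995)²/17.0995 = 0.0474
  (32 − 24.5687)²/24.5687 = 2.2477
  (24 − 34.1232)²/34.1232 = 3.0032
  (40 − 37.3081)²/37.3081 = 0.1942
χ² = 2.8297 + 4.5902 + 0.4677 + 0.0060 + 0.0262 + 0.0474 + 2.2477 + 3.0032 + 0.1942 = 13.412
df = (3−1)(3−1) = 4. Since 13.412 > 11.143, reject the null hypothesis of independence at α = 0.025.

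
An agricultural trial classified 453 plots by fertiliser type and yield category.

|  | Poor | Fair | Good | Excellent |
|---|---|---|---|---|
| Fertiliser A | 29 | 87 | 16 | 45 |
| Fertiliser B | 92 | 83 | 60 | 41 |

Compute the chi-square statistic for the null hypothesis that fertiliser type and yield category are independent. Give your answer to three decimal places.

38.772

Row totals: 177, 276. Column totals: 121, 170, 76, 86. Grand total N = 453.
Expected counts (row total × column total / N):
  Fertiliser A, Poor: 177×121/453 = 47.2781
  Fertiliser A, Fair: 177×170/453 = 66.4238
  Fertiliser A, Good: 177×76/453 = 29.6954
  Fertiliser A, Excellent: 177×86/453 = 33.6026
  Fertiliser B, Poor: 276×121/453 = 73.7219
  Fertiliser B, Fair: 276×170/453 = 103.5762
  Fertiliser B, Good: 276×76/453 = 46.3046
  Fertiliser B, Excellent: 276×86/453 = 52.3974
Contributions (O − E)²/E:
  (29 − 47.2781)²/47.2781 = 7.0665
  (87 − 66.4238)²/66.4238 = 6.3739
  (16 − 29.6954)²/29.6954 = 6.3163
  (45 − 33.6026)²/33.6026 = 3.8658
  (92 − 73.7219)²/73.7219 = 4.5317
  (83 − 103.5762)²/103.5762 = 4.0876
  (60 − 46.3046)²/46.3046 = 4.0507
  (41 − 52.3974)²/52.3974 = 2.4791
χ² = 7.0665 + 6.3739 + 6.3163 + 3.8658 + 4.5317 + 4.0876 + 4.0507 + 2.4791 = 38.772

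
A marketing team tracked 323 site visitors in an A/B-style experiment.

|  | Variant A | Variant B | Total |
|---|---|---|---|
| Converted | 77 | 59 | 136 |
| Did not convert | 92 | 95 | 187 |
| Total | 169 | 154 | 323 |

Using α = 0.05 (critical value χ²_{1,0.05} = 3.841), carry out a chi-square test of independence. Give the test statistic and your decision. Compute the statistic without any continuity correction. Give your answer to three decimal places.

1.738; fail to reject H₀

Grand total N = 323.
Expected counts (row total × column total / N):
  Converted, Variant A: 136×169/323 = 71.1579
  Converted, Variant B: 136×154/323 = 64.8421
  Did not convert, Variant A: 187×169/323 = 97.8421
  Did not convert, Variant B: 187×154/323 = 89.1579
Contributions (O − E)²/E:
  (77 − 71.1579)²/71.1579 = 0.4796
  (59 − 64.8421)²/64.8421 = 0.5264
  (92 − 97.8421)²/97.8421 = 0.3488
  (95 − 89.1579)²/89.1579 = 0.3828
χ² = 0.4796 + 0.5264 + 0.3488 + 0.3828 = 1.738
df = (2−1)(2−1) = 1. Since 1.738 < 3.841, fail to reject the null hypothesis of independence at α = 0.05.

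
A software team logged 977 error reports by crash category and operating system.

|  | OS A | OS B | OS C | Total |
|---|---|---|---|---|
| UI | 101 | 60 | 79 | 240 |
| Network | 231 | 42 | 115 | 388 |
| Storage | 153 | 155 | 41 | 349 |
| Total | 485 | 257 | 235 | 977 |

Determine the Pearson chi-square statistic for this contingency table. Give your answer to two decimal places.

Grand total N = 977.
Expected counts (row total × column total / N):
  UI, OS A: 240×485/977 = 119.140
  UI, OS B: 240×257/977 = 63.132
  UI, OS C: 240×235/977 = 57.728
  Network, OS A: 388×485/977 = 192.610
  Network, OS B: 388×257/977 = 102.063
  Network, OS C: 388×235/977 = 93.327
  Storage, OS A: 349×485/977 = 173.250
  Storage, OS B: 349×257/977 = 91.805
  Storage, OS C: 349×235/977 = 83.946
Contributions (O − E)²/E:
  (101 − 119.140)²/119.140 = 2.7620
  (60 − 63.132)²/63.132 = 0.1554
  (79 − 57.728)²/57.728 = 7.8384
  (231 − 192.610)²/192.610 = 7.6517
  (42 − 102.063)²/102.063 = 35.3464
  (115 − 93.327)²/93.327 = 5.0330
  (153 − 173.250)²/173.250 = 2.3669
  (155 − 91.805)²/91.805 = 43.5010
  (41 − 83.946)²/83.946 = 21.9708
χ² = 2.7620 + 0.1554 + 7.8384 + 7.6517 + 35.3464 + 5.0330 + 2.3669 + 43.5010 + 21.9708 = 126.63

126.63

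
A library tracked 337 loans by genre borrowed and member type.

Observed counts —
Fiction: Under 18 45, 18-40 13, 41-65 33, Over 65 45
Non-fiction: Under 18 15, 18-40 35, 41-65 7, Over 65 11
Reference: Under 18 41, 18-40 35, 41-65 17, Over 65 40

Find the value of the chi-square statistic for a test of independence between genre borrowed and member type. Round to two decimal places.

Row totals: 136, 68, 133. Column totals: 101, 83, 57, 96. Grand total N = 337.
Expected counts (row total × column total / N):
  Fiction, Under 18: 136×101/337 = 40.760
  Fiction, 18-40: 136×83/337 = 33.496
  Fiction, 41-65: 136×57/337 = 23.003
  Fiction, Over 65: 136×96/337 = 38.742
  Non-fiction, Under 18: 68×101/337 = 20.380
  Non-fiction, 18-40: 68×83/337 = 16.748
  Non-fiction, 41-65: 68×57/337 = 11.501
  Non-fiction, Over 65: 68×96/337 = 19.371
  Reference, Under 18: 133×101/337 = 39.861
  Reference, 18-40: 133×83/337 = 32.757
  Reference, 41-65: 133×57/337 = 22.496
  Reference, Over 65: 133×96/337 = 37.887
Contributions (O − E)²/E:
  (45 − 40.760)²/40.760 = 0.4411
  (13 − 33.496)²/33.496 = 12.5414
  (33 − 23.003)²/23.003 = 4.3447
  (45 − 38.742)²/38.742 = 1.0109
  (15 − 20.380)²/20.380 = 1.4202
  (35 − 16.748)²/16.748 = 19.8911
  (7 − 11.501)²/11.501 = 1.7615
  (11 − 19.371)²/19.371 = 3.6175
  (41 − 39.861)²/39.861 = 0.0325
  (35 − 32.757)²/32.757 = 0.1536
  (17 − 22.496)²/22.496 = 1.3427
  (40 − 37.887)²/37.887 = 0.1178
χ² = 0.4411 + 12.5414 + 4.3447 + 1.0109 + 1.4202 + 19.8911 + 1.7615 + 3.6175 + 0.0325 + 0.1536 + 1.3427 + 0.1178 = 46.68

46.68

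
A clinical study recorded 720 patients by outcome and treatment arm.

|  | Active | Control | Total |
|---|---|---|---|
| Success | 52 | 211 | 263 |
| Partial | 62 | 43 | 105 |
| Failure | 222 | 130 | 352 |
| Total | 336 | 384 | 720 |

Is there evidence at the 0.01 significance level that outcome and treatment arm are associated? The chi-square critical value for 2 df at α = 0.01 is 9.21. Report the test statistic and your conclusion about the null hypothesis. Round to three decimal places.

Grand total N = 720.
Expected counts (row total × column total / N):
  Success, Active: 263×336/720 = 122.7333
  Success, Control: 263×384/720 = 140.2667
  Partial, Active: 105×336/720 = 49.0000
  Partial, Control: 105×384/720 = 56.0000
  Failure, Active: 352×336/720 = 164.2667
  Failure, Control: 352×384/720 = 187.7333
Contributions (O − E)²/E:
  (52 − 122.7333)²/122.7333 = 40.7648
  (211 − 140.2667)²/140.2667 = 35.6692
  (62 − 49.0000)²/49.0000 = 3.4490
  (43 − 56.0000)²/56.0000 = 3.0179
  (222 − 164.2667)²/164.2667 = 20.2910
  (130 − 187.7333)²/187.7333 = 17.7546
χ² = 40.7648 + 35.6692 + 3.4490 + 3.0179 + 20.2910 + 17.7546 = 120.947
df = (3−1)(2−1) = 2. Since 120.947 > 9.21, reject the null hypothesis of independence at α = 0.01.

120.947; reject H₀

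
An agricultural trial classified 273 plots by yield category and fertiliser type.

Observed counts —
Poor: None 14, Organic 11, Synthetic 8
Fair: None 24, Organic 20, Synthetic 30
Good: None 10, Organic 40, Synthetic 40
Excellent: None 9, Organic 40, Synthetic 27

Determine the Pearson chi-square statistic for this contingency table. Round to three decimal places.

28.793

Row totals: 33, 74, 90, 76. Column totals: 57, 111, 105. Grand total N = 273.
Expected counts (row total × column total / N):
  Poor, None: 33×57/273 = 6.8901
  Poor, Organic: 33×111/273 = 13.4176
  Poor, Synthetic: 33×105/273 = 12.6923
  Fair, None: 74×57/273 = 15.4505
  Fair, Organic: 74×111/273 = 30.0879
  Fair, Synthetic: 74×105/273 = 28.4615
  Good, None: 90×57/273 = 18.7912
  Good, Organic: 90×111/273 = 36.5934
  Good, Synthetic: 90×105/273 = 34.6154
  Excellent, None: 76×57/273 = 15.8681
  Excellent, Organic: 76×111/273 = 30.9011
  Excellent, Synthetic: 76×105/273 = 29.2308
Contributions (O − E)²/E:
  (14 − 6.8901)²/6.8901 = 7.3367
  (11 − 13.4176)²/13.4176 = 0.4356
  (8 − 12.6923)²/12.6923 = 1.7347
  (24 − 15.4505)²/15.4505 = 4.7308
  (20 − 30.0879)²/30.0879 = 3.3823
  (30 − 28.4615)²/28.4615 = 0.0832
  (10 − 18.7912)²/18.7912 = 4.1128
  (40 − 36.5934)²/36.5934 = 0.3171
  (40 − 34.6154)²/34.6154 = 0.8376
  (9 − 15.8681)²/15.8681 = 2.9727
  (40 − 30.9011)²/30.9011 = 2.6792
  (27 − 29.2308)²/29.2308 = 0.1702
χ² = 7.3367 + 0.4356 + 1.7347 + 4.7308 + 3.3823 + 0.0832 + 4.1128 + 0.3171 + 0.8376 + 2.9727 + 2.6792 + 0.1702 = 28.793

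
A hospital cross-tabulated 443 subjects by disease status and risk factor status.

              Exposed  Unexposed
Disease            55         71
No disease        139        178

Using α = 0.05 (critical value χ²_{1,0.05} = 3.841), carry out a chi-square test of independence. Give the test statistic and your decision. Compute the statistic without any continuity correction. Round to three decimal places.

0.001; fail to reject H₀

Row totals: 126, 317. Column totals: 194, 249. Grand total N = 443.
Expected counts (row total × column total / N):
  Disease, Exposed: 126×194/443 = 55.1783
  Disease, Unexposed: 126×249/443 = 70.8217
  No disease, Exposed: 317×194/443 = 138.8217
  No disease, Unexposed: 317×249/443 = 178.1783
Contributions (O − E)²/E:
  (55 − 55.1783)²/55.1783 = 0.0006
  (71 − 70.8217)²/70.8217 = 0.0004
  (139 − 138.8217)²/138.8217 = 0.0002
  (178 − 178.1783)²/178.1783 = 0.0002
χ² = 0.0006 + 0.0004 + 0.0002 + 0.0002 = 0.001
df = (2−1)(2−1) = 1. Since 0.001 < 3.841, fail to reject the null hypothesis of independence at α = 0.05.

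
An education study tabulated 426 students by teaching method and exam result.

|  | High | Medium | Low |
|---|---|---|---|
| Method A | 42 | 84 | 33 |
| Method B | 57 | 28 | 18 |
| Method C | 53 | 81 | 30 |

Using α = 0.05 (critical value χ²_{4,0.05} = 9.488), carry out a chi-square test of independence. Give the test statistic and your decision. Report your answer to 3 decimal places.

25.985; reject H₀

Row totals: 159, 103, 164. Column totals: 152, 193, 81. Grand total N = 426.
Expected counts (row total × column total / N):
  Method A, High: 159×152/426 = 56.73239
  Method A, Medium: 159×193/426 = 72.03521
  Method A, Low: 159×81/426 = 30.23239
  Method B, High: 103×152/426 = 36.75117
  Method B, Medium: 103×193/426 = 46.66432
  Method B, Low: 103×81/426 = 19.58451
  Method C, High: 164×152/426 = 58.51643
  Method C, Medium: 164×193/426 = 74.30047
  Method C, Low: 164×81/426 = 31.18310
Contributions (O − E)²/E:
  (42 − 56.73239)²/56.73239 = 3.8257
  (84 − 72.03521)²/72.03521 = 1.9873
  (33 − 30.23239)²/30.23239 = 0.2534
  (57 − 36.75117)²/36.75117 = 11.1565
  (28 − 46.66432)²/46.66432 = 7.4652
  (18 − 19.58451)²/19.58451 = 0.1282
  (53 − 58.51643)²/58.51643 = 0.5200
  (81 − 74.30047)²/74.30047 = 0.6041
  (30 − 31.18310)²/31.18310 = 0.0449
χ² = 3.8257 + 1.9873 + 0.2534 + 11.1565 + 7.4652 + 0.1282 + 0.5200 + 0.6041 + 0.0449 = 25.985
df = (3−1)(3−1) = 4. Since 25.985 > 9.488, reject the null hypothesis of independence at α = 0.05.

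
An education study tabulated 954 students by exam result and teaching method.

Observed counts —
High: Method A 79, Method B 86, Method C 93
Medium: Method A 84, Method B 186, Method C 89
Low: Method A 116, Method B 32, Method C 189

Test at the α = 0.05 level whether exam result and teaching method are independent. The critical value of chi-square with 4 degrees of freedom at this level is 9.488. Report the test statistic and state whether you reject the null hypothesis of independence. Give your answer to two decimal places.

Row totals: 258, 359, 337. Column totals: 279, 304, 371. Grand total N = 954.
Expected counts (row total × column total / N):
  High, Method A: 258×279/954 = 75.453
  High, Method B: 258×304/954 = 82.214
  High, Method C: 258×371/954 = 100.333
  Medium, Method A: 359×279/954 = 104.991
  Medium, Method B: 359×304/954 = 114.398
  Medium, Method C: 359×371/954 = 139.611
  Low, Method A: 337×279/954 = 98.557
  Low, Method B: 337×304/954 = 107.388
  Low, Method C: 337×371/954 = 131.056
Contributions (O − E)²/E:
  (79 − 75.453)²/75.453 = 0.1667
  (86 − 82.214)²/82.214 = 0.1743
  (93 − 100.333)²/100.333 = 0.5359
  (84 − 104.991)²/104.991 = 4.1968
  (186 − 114.398)²/114.398 = 44.8159
  (89 − 139.611)²/139.611 = 18.3472
  (116 − 98.557)²/98.557 = 3.0871
  (32 − 107.388)²/107.388 = 52.9235
  (189 − 131.056)²/131.056 = 25.6189
χ² = 0.1667 + 0.1743 + 0.5359 + 4.1968 + 44.8159 + 18.3472 + 3.0871 + 52.9235 + 25.6189 = 149.87
df = (3−1)(3−1) = 4. Since 149.87 > 9.488, reject the null hypothesis of independence at α = 0.05.

149.87; reject H₀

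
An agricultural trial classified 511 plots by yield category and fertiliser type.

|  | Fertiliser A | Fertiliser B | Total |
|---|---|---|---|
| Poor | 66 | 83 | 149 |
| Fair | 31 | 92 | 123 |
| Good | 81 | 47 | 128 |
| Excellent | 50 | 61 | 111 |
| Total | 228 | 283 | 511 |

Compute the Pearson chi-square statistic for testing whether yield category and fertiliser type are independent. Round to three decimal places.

Grand total N = 511.
Expected counts (row total × column total / N):
  Poor, Fertiliser A: 149×228/511 = 66.4814
  Poor, Fertiliser B: 149×283/511 = 82.5186
  Fair, Fertiliser A: 123×228/511 = 54.8806
  Fair, Fertiliser B: 123×283/511 = 68.1194
  Good, Fertiliser A: 128×228/511 = 57.1115
  Good, Fertiliser B: 128×283/511 = 70.8885
  Excellent, Fertiliser A: 111×228/511 = 49.5264
  Excellent, Fertiliser B: 111×283/511 = 61.4736
Contributions (O − E)²/E:
  (66 − 66.4814)²/66.4814 = 0.0035
  (83 − 82.5186)²/82.5186 = 0.0028
  (31 − 54.8806)²/54.8806 = 10.3913
  (92 − 68.1194)²/68.1194 = 8.3718
  (81 − 57.1115)²/57.1115 = 9.9920
  (47 − 70.8885)²/70.8885 = 8.0501
  (50 − 49.5264)²/49.5264 = 0.0045
  (61 − 61.4736)²/61.4736 = 0.0036
χ² = 0.0035 + 0.0028 + 10.3913 + 8.3718 + 9.9920 + 8.0501 + 0.0045 + 0.0036 = 36.820

36.820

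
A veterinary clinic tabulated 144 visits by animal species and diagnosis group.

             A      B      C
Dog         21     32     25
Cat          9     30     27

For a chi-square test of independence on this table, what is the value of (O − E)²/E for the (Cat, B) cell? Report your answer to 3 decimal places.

Row total (Cat) = 66; column total (B) = 62; N = 144.
Expected count E = 66 × 62 / 144 = 28.4167.
Contribution = (O − E)²/E = (30 − 28.4167)² / 28.4167 = 0.088.

0.088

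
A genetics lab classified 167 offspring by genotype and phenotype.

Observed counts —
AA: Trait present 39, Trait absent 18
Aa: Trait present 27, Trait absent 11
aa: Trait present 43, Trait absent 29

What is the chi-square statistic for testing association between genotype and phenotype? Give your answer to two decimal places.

Row totals: 57, 38, 72. Column totals: 109, 58. Grand total N = 167.
Expected counts (row total × column total / N):
  AA, Trait present: 57×109/167 = 37.204
  AA, Trait absent: 57×58/167 = 19.796
  Aa, Trait present: 38×109/167 = 24.802
  Aa, Trait absent: 38×58/167 = 13.198
  aa, Trait present: 72×109/167 = 46.994
  aa, Trait absent: 72×58/167 = 25.006
Contributions (O − E)²/E:
  (39 − 37.204)²/37.204 = 0.0867
  (18 − 19.796)²/19.796 = 0.1629
  (27 − 24.802)²/24.802 = 0.1948
  (11 − 13.198)²/13.198 = 0.3661
  (43 − 46.994)²/46.994 = 0.3394
  (29 − 25.006)²/25.006 = 0.6379
χ² = 0.0867 + 0.1629 + 0.1948 + 0.3661 + 0.3394 + 0.6379 = 1.79

1.79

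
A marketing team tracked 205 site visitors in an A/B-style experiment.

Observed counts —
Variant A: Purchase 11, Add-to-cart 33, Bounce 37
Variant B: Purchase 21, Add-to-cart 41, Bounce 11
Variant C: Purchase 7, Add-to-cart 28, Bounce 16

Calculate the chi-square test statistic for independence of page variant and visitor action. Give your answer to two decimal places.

19.38

Row totals: 81, 73, 51. Column totals: 39, 102, 64. Grand total N = 205.
Expected counts (row total × column total / N):
  Variant A, Purchase: 81×39/205 = 15.410
  Variant A, Add-to-cart: 81×102/205 = 40.302
  Variant A, Bounce: 81×64/205 = 25.288
  Variant B, Purchase: 73×39/205 = 13.888
  Variant B, Add-to-cart: 73×102/205 = 36.322
  Variant B, Bounce: 73×64/205 = 22.790
  Variant C, Purchase: 51×39/205 = 9.702
  Variant C, Add-to-cart: 51×102/205 = 25.376
  Variant C, Bounce: 51×64/205 = 15.922
Contributions (O − E)²/E:
  (11 − 15.410)²/15.410 = 1.2620
  (33 − 40.302)²/40.302 = 1.3230
  (37 − 25.288)²/25.288 = 5.4243
  (21 − 13.888)²/13.888 = 3.6420
  (41 − 36.322)²/36.322 = 0.6025
  (11 − 22.790)²/22.790 = 6.0993
  (7 − 9.702)²/9.702 = 0.7525
  (28 − 25.376)²/25.376 = 0.2713
  (16 − 15.922)²/15.922 = 0.0004
χ² = 1.2620 + 1.3230 + 5.4243 + 3.6420 + 0.6025 + 6.0993 + 0.7525 + 0.2713 + 0.0004 = 19.38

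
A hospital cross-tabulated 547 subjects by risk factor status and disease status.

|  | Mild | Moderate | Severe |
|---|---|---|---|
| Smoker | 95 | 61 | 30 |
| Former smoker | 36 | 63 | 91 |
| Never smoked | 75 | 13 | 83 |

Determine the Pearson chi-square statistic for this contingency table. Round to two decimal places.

92.39

Row totals: 186, 190, 171. Column totals: 206, 137, 204. Grand total N = 547.
Expected counts (row total × column total / N):
  Smoker, Mild: 186×206/547 = 70.048
  Smoker, Moderate: 186×137/547 = 46.585
  Smoker, Severe: 186×204/547 = 69.367
  Former smoker, Mild: 190×206/547 = 71.554
  Former smoker, Moderate: 190×137/547 = 47.587
  Former smoker, Severe: 190×204/547 = 70.859
  Never smoked, Mild: 171×206/547 = 64.399
  Never smoked, Moderate: 171×137/547 = 42.828
  Never smoked, Severe: 171×204/547 = 63.773
Contributions (O − E)²/E:
  (95 − 70.048)²/70.048 = 8.8882
  (61 − 46.585)²/46.585 = 4.4605
  (30 − 69.367)²/69.367 = 22.3415
  (36 − 71.554)²/71.554 = 17.6662
  (63 − 47.587)²/47.587 = 4.9921
  (91 − 70.859)²/70.859 = 5.7249
  (75 − 64.399)²/64.399 = 1.7451
  (13 − 42.828)²/42.828 = 20.7740
  (83 − 63.773)²/63.773 = 5.7968
χ² = 8.8882 + 4.4605 + 22.3415 + 17.6662 + 4.9921 + 5.7249 + 1.7451 + 20.7740 + 5.7968 = 92.39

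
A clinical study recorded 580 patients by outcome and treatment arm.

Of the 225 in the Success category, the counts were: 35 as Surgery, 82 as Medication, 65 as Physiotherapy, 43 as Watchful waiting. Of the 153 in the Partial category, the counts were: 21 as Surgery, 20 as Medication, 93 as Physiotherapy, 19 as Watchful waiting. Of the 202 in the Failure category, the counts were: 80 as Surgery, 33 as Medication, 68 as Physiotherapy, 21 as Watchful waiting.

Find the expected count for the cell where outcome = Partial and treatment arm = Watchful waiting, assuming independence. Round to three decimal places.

21.895

Row total (Partial) = 153; column total (Watchful waiting) = 83; grand total N = 580.
Expected count = (row total × column total) / N = 153 × 83 / 580 = 21.895.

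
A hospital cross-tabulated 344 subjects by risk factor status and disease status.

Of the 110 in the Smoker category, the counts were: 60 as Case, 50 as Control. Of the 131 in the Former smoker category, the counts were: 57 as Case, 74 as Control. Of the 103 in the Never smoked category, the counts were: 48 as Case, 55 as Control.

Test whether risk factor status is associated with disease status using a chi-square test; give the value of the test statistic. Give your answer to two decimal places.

3.03

Row totals: 110, 131, 103. Column totals: 165, 179. Grand total N = 344.
Expected counts (row total × column total / N):
  Smoker, Case: 110×165/344 = 52.762
  Smoker, Control: 110×179/344 = 57.238
  Former smoker, Case: 131×165/344 = 62.834
  Former smoker, Control: 131×179/344 = 68.166
  Never smoked, Case: 103×165/344 = 49.404
  Never smoked, Control: 103×179/344 = 53.596
Contributions (O − E)²/E:
  (60 − 52.762)²/52.762 = 0.9929
  (50 − 57.238)²/57.238 = 0.9153
  (57 − 62.834)²/62.834 = 0.5417
  (74 − 68.166)²/68.166 = 0.4993
  (48 − 49.404)²/49.404 = 0.0399
  (55 − 53.596)²/53.596 = 0.0368
χ² = 0.9929 + 0.9153 + 0.5417 + 0.4993 + 0.0399 + 0.0368 = 3.03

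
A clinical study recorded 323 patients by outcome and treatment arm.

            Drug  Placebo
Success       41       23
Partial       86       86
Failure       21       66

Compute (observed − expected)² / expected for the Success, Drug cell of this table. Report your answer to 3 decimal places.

Row total (Success) = 64; column total (Drug) = 148; N = 323.
Expected count E = 64 × 148 / 323 = 29.3251.
Contribution = (O − E)²/E = (41 − 29.3251)² / 29.3251 = 4.648.

4.648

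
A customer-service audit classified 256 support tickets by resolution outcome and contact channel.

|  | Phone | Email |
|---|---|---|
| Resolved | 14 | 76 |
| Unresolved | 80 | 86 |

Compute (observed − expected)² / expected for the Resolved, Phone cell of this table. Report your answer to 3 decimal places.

Row total (Resolved) = 90; column total (Phone) = 94; N = 256.
Expected count E = 90 × 94 / 256 = 33.0469.
Contribution = (O − E)²/E = (14 − 33.0469)² / 33.0469 = 10.978.

10.978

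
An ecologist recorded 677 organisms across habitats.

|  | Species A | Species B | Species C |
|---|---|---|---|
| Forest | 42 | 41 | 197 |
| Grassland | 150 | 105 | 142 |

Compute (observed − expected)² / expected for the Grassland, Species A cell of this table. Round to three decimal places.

12.429

Row total (Grassland) = 397; column total (Species A) = 192; N = 677.
Expected count E = 397 × 192 / 677 = 112.59084.
Contribution = (O − E)²/E = (150 − 112.59084)² / 112.59084 = 12.429.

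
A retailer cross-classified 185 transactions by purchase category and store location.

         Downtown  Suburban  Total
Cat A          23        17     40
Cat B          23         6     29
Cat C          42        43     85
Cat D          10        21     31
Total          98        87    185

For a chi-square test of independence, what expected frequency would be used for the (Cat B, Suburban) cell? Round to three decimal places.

13.638

Row total (Cat B) = 29; column total (Suburban) = 87; grand total N = 185.
Expected count = (row total × column total) / N = 29 × 87 / 185 = 13.638.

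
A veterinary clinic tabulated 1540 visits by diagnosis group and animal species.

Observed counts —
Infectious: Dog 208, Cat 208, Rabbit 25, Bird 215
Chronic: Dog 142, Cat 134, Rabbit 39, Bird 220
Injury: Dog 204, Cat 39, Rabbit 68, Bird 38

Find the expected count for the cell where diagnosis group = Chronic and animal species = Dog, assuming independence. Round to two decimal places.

Row total (Chronic) = 535; column total (Dog) = 554; grand total N = 1540.
Expected count = (row total × column total) / N = 535 × 554 / 1540 = 192.46.

192.46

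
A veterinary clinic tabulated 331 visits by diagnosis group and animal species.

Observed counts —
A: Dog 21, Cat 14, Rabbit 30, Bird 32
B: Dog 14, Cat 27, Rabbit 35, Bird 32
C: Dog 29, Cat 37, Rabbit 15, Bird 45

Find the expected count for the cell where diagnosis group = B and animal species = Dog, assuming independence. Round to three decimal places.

Row total (B) = 108; column total (Dog) = 64; grand total N = 331.
Expected count = (row total × column total) / N = 108 × 64 / 331 = 20.882.

20.882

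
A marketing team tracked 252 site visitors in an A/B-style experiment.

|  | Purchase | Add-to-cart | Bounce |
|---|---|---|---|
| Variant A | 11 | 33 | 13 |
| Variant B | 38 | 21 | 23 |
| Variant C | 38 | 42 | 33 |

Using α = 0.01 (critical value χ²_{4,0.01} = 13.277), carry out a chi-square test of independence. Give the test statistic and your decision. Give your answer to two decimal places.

Row totals: 57, 82, 113. Column totals: 87, 96, 69. Grand total N = 252.
Expected counts (row total × column total / N):
  Variant A, Purchase: 57×87/252 = 19.679
  Variant A, Add-to-cart: 57×96/252 = 21.714
  Variant A, Bounce: 57×69/252 = 15.607
  Variant B, Purchase: 82×87/252 = 28.310
  Variant B, Add-to-cart: 82×96/252 = 31.238
  Variant B, Bounce: 82×69/252 = 22.452
  Variant C, Purchase: 113×87/252 = 39.012
  Variant C, Add-to-cart: 113×96/252 = 43.048
  Variant C, Bounce: 113×69/252 = 30.940
Contributions (O − E)²/E:
  (11 − 19.679)²/19.679 = 3.8277
  (33 − 21.714)²/21.714 = 5.8660
  (13 − 15.607)²/15.607 = 0.4355
  (38 − 28.310)²/28.310 = 3.3167
  (21 − 31.238)²/31.238 = 3.3554
  (23 − 22.452)²/22.452 = 0.0134
  (38 − 39.012)²/39.012 = 0.0263
  (42 − 43.048)²/43.048 = 0.0255
  (33 − 30.940)²/30.940 = 0.1372
χ² = 3.8277 + 5.8660 + 0.4355 + 3.3167 + 3.3554 + 0.0134 + 0.0263 + 0.0255 + 0.1372 = 17.00
df = (3−1)(3−1) = 4. Since 17.00 > 13.277, reject the null hypothesis of independence at α = 0.01.

17.00; reject H₀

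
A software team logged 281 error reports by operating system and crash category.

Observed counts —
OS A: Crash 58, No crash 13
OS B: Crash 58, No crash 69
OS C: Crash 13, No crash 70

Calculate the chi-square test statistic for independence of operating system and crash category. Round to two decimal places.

67.19

Row totals: 71, 127, 83. Column totals: 129, 152. Grand total N = 281.
Expected counts (row total × column total / N):
  OS A, Crash: 71×129/281 = 32.594
  OS A, No crash: 71×152/281 = 38.406
  OS B, Crash: 127×129/281 = 58.302
  OS B, No crash: 127×152/281 = 68.698
  OS C, Crash: 83×129/281 = 38.103
  OS C, No crash: 83×152/281 = 44.897
Contributions (O − E)²/E:
  (58 − 32.594)²/32.594 = 19.8032
  (13 − 38.406)²/38.406 = 16.8064
  (58 − 58.302)²/58.302 = 0.0016
  (69 − 68.698)²/68.698 = 0.0013
  (13 − 38.103)²/38.103 = 16.5383
  (70 − 44.897)²/44.897 = 14.0357
χ² = 19.8032 + 16.8064 + 0.0016 + 0.0013 + 16.5383 + 14.0357 = 67.19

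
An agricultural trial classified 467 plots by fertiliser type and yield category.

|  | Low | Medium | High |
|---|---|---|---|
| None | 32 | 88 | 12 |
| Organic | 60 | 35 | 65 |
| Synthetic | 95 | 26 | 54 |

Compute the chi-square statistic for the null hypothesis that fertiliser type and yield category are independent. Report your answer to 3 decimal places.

114.757

Row totals: 132, 160, 175. Column totals: 187, 149, 131. Grand total N = 467.
Expected counts (row total × column total / N):
  None, Low: 132×187/467 = 52.85653
  None, Medium: 132×149/467 = 42.11563
  None, High: 132×131/467 = 37.02784
  Organic, Low: 160×187/467 = 64.06852
  Organic, Medium: 160×149/467 = 51.04925
  Organic, High: 160×131/467 = 44.88223
  Synthetic, Low: 175×187/467 = 70.07495
  Synthetic, Medium: 175×149/467 = 55.83512
  Synthetic, High: 175×131/467 = 49.08994
Contributions (O − E)²/E:
  (32 − 52.85653)²/52.85653 = 8.2297
  (88 − 42.11563)²/42.11563 = 49.9904
  (12 − 37.02784)²/37.02784 = 16.9168
  (60 − 64.06852)²/64.06852 = 0.2584
  (35 − 51.04925)²/51.04925 = 5.0457
  (65 − 44.88223)²/44.88223 = 9.0175
  (95 − 70.07495)²/70.07495 = 8.8656
  (26 − 55.83512)²/55.83512 = 15.9422
  (54 − 49.08994)²/49.08994 = 0.4911
χ² = 8.2297 + 49.9904 + 16.9168 + 0.2584 + 5.0457 + 9.0175 + 8.8656 + 15.9422 + 0.4911 = 114.757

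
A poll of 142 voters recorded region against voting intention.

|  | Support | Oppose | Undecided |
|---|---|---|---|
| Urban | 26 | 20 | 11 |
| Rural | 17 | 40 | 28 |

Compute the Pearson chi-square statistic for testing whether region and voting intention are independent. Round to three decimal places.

Row totals: 57, 85. Column totals: 43, 60, 39. Grand total N = 142.
Expected counts (row total × column total / N):
  Urban, Support: 57×43/142 = 17.2606
  Urban, Oppose: 57×60/142 = 24.0845
  Urban, Undecided: 57×39/142 = 15.6549
  Rural, Support: 85×43/142 = 25.7394
  Rural, Oppose: 85×60/142 = 35.9155
  Rural, Undecided: 85×39/142 = 23.3451
Contributions (O − E)²/E:
  (26 − 17.2606)²/17.2606 = 4.4249
  (20 − 24.0845)²/24.0845 = 0.6927
  (11 − 15.6549)²/15.6549 = 1.3841
  (17 − 25.7394)²/25.7394 = 2.9673
  (40 − 35.9155)²/35.9155 = 0.4645
  (28 − 23.3451)²/23.3451 = 0.9282
χ² = 4.4249 + 0.6927 + 1.3841 + 2.9673 + 0.4645 + 0.9282 = 10.862

10.862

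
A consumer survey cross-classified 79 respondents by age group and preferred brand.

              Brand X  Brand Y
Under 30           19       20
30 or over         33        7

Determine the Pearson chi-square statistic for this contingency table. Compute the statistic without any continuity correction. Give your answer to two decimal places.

Row totals: 39, 40. Column totals: 52, 27. Grand total N = 79.
Expected counts (row total × column total / N):
  Under 30, Brand X: 39×52/79 = 25.671
  Under 30, Brand Y: 39×27/79 = 13.329
  30 or over, Brand X: 40×52/79 = 26.329
  30 or over, Brand Y: 40×27/79 = 13.671
Contributions (O − E)²/E:
  (19 − 25.671)²/25.671 = 1.7336
  (20 − 13.329)²/13.329 = 3.3388
  (33 − 26.329)²/26.329 = 1.6902
  (7 − 13.671)²/13.671 = 3.2552
χ² = 1.7336 + 3.3388 + 1.6902 + 3.2552 = 10.02

10.02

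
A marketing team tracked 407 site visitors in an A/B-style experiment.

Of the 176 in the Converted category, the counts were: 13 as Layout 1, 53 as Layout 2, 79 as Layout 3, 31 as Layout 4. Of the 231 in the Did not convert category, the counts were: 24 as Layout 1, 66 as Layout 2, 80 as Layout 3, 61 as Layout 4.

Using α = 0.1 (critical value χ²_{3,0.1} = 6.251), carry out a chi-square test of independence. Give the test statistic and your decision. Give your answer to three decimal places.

7.178; reject H₀

Row totals: 176, 231. Column totals: 37, 119, 159, 92. Grand total N = 407.
Expected counts (row total × column total / N):
  Converted, Layout 1: 176×37/407 = 16.0000
  Converted, Layout 2: 176×119/407 = 51.4595
  Converted, Layout 3: 176×159/407 = 68.7568
  Converted, Layout 4: 176×92/407 = 39.7838
  Did not convert, Layout 1: 231×37/407 = 21.0000
  Did not convert, Layout 2: 231×119/407 = 67.5405
  Did not convert, Layout 3: 231×159/407 = 90.2432
  Did not convert, Layout 4: 231×92/407 = 52.2162
Contributions (O − E)²/E:
  (13 − 16.0000)²/16.0000 = 0.5625
  (53 − 51.4595)²/51.4595 = 0.0461
  (79 − 68.7568)²/68.7568 = 1.5260
  (31 − 39.7838)²/39.7838 = 1.9394
  (24 − 21.0000)²/21.0000 = 0.4286
  (66 − 67.5405)²/67.5405 = 0.0351
  (80 − 90.2432)²/90.2432 = 1.1627
  (61 − 52.2162)²/52.2162 = 1.4776
χ² = 0.5625 + 0.0461 + 1.5260 + 1.9394 + 0.4286 + 0.0351 + 1.1627 + 1.4776 = 7.178
df = (2−1)(4−1) = 3. Since 7.178 > 6.251, reject the null hypothesis of independence at α = 0.1.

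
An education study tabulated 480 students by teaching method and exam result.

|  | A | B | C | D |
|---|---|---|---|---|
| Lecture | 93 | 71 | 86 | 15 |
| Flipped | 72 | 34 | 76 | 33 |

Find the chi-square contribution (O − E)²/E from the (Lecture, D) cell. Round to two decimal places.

4.99

Row total (Lecture) = 265; column total (D) = 48; N = 480.
Expected count E = 265 × 48 / 480 = 26.500.
Contribution = (O − E)²/E = (15 − 26.500)² / 26.500 = 4.99.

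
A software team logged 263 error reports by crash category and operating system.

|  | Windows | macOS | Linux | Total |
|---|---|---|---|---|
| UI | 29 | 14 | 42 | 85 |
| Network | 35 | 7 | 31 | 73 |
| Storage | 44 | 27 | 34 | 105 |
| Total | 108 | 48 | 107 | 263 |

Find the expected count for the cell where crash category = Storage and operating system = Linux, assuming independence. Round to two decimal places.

Row total (Storage) = 105; column total (Linux) = 107; grand total N = 263.
Expected count = (row total × column total) / N = 105 × 107 / 263 = 42.72.

42.72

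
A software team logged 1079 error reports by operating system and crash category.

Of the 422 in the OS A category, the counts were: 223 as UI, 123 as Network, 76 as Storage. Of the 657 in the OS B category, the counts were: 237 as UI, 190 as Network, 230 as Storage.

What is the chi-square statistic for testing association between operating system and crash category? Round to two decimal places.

43.14

Row totals: 422, 657. Column totals: 460, 313, 306. Grand total N = 1079.
Expected counts (row total × column total / N):
  OS A, UI: 422×460/1079 = 179.907
  OS A, Network: 422×313/1079 = 122.415
  OS A, Storage: 422×306/1079 = 119.677
  OS B, UI: 657×460/1079 = 280.093
  OS B, Network: 657×313/1079 = 190.585
  OS B, Storage: 657×306/1079 = 186.323
Contributions (O − E)²/E:
  (223 − 179.907)²/179.907 = 10.3220
  (123 − 122.415)²/122.415 = 0.0028
  (76 − 119.677)²/119.677 = 15.9402
  (237 − 280.093)²/280.093 = 6.6300
  (190 − 190.585)²/190.585 = 0.0018
  (230 − 186.323)²/186.323 = 10.2386
χ² = 10.3220 + 0.0028 + 15.9402 + 6.6300 + 0.0018 + 10.2386 = 43.14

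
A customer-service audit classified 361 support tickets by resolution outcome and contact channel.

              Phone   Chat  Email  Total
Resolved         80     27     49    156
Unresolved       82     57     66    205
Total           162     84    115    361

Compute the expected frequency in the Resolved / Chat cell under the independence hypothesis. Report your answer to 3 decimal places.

36.299

Row total (Resolved) = 156; column total (Chat) = 84; grand total N = 361.
Expected count = (row total × column total) / N = 156 × 84 / 361 = 36.299.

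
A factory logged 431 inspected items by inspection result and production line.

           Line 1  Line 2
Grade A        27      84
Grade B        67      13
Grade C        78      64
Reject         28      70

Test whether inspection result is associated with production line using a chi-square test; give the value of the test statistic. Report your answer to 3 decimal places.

Row totals: 111, 80, 142, 98. Column totals: 200, 231. Grand total N = 431.
Expected counts (row total × column total / N):
  Grade A, Line 1: 111×200/431 = 51.5081
  Grade A, Line 2: 111×231/431 = 59.4919
  Grade B, Line 1: 80×200/431 = 37.1230
  Grade B, Line 2: 80×231/431 = 42.8770
  Grade C, Line 1: 142×200/431 = 65.8933
  Grade C, Line 2: 142×231/431 = 76.1067
  Reject, Line 1: 98×200/431 = 45.4756
  Reject, Line 2: 98×231/431 = 52.5244
Contributions (O − E)²/E:
  (27 − 51.5081)²/51.5081 = 11.6612
  (84 − 59.4919)²/59.4919 = 10.0963
  (67 − 37.1230)²/37.1230 = 24.0453
  (13 − 42.8770)²/42.8770 = 20.8185
  (78 − 65.8933)²/65.8933 = 2.2244
  (64 − 76.1067)²/76.1067 = 1.9259
  (28 − 45.4756)²/45.4756 = 6.7156
  (70 − 52.5244)²/52.5244 = 5.8144
χ² = 11.6612 + 10.0963 + 24.0453 + 20.8185 + 2.2244 + 1.9259 + 6.7156 + 5.8144 = 83.302

83.302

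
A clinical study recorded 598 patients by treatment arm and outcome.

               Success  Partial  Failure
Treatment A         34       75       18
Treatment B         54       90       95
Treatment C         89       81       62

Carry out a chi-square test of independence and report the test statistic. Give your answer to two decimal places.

Row totals: 127, 239, 232. Column totals: 177, 246, 175. Grand total N = 598.
Expected counts (row total × column total / N):
  Treatment A, Success: 127×177/598 = 37.590
  Treatment A, Partial: 127×246/598 = 52.244
  Treatment A, Failure: 127×175/598 = 37.166
  Treatment B, Success: 239×177/598 = 70.741
  Treatment B, Partial: 239×246/598 = 98.318
  Treatment B, Failure: 239×175/598 = 69.941
  Treatment C, Success: 232×177/598 = 68.669
  Treatment C, Partial: 232×246/598 = 95.438
  Treatment C, Failure: 232×175/598 = 67.893
Contributions (O − E)²/E:
  (34 − 37.590)²/37.590 = 0.3429
  (75 − 52.244)²/52.244 = 9.9119
  (18 − 37.166)²/37.166 = 9.8836
  (54 − 70.741)²/70.741 = 3.9618
  (90 − 98.318)²/98.318 = 0.7037
  (95 − 69.941)²/69.941 = 8.9783
  (89 − 68.669)²/68.669 = 6.0194
  (81 − 95.438)²/95.438 = 2.1842
  (62 − 67.893)²/67.893 = 0.5115
χ² = 0.3429 + 9.9119 + 9.8836 + 3.9618 + 0.7037 + 8.9783 + 6.0194 + 2.1842 + 0.5115 = 42.50

42.50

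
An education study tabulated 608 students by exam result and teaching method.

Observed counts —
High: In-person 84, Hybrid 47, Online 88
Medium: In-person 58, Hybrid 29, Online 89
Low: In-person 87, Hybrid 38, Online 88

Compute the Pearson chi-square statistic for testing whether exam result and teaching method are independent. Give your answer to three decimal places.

Row totals: 219, 176, 213. Column totals: 229, 114, 265. Grand total N = 608.
Expected counts (row total × column total / N):
  High, In-person: 219×229/608 = 82.4852
  High, Hybrid: 219×114/608 = 41.0625
  High, Online: 219×265/608 = 95.4523
  Medium, In-person: 176×229/608 = 66.2895
  Medium, Hybrid: 176×114/608 = 33.0000
  Medium, Online: 176×265/608 = 76.7105
  Low, In-person: 213×229/608 = 80.2253
  Low, Hybrid: 213×114/608 = 39.9375
  Low, Online: 213×265/608 = 92.8372
Contributions (O − E)²/E:
  (84 − 82.4852)²/82.4852 = 0.0278
  (47 − 41.0625)²/41.0625 = 0.8585
  (88 − 95.4523)²/95.4523 = 0.5818
  (58 − 66.2895)²/66.2895 = 1.0366
  (29 − 33.0000)²/33.0000 = 0.4848
  (89 − 76.7105)²/76.7105 = 1.9689
  (87 − 80.2253)²/80.2253 = 0.5721
  (38 − 39.9375)²/39.9375 = 0.0940
  (88 − 92.8372)²/92.8372 = 0.2520
χ² = 0.0278 + 0.8585 + 0.5818 + 1.0366 + 0.4848 + 1.9689 + 0.5721 + 0.0940 + 0.2520 = 5.877

5.877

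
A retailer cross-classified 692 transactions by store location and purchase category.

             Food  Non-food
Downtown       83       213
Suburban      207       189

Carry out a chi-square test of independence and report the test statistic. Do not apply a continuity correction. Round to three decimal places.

Row totals: 296, 396. Column totals: 290, 402. Grand total N = 692.
Expected counts (row total × column total / N):
  Downtown, Food: 296×290/692 = 124.0462
  Downtown, Non-food: 296×402/692 = 171.9538
  Suburban, Food: 396×290/692 = 165.9538
  Suburban, Non-food: 396×402/692 = 230.0462
Contributions (O − E)²/E:
  (83 − 124.0462)²/124.0462 = 13.5820
  (213 − 171.9538)²/171.9538 = 9.7979
  (207 − 165.9538)²/165.9538 = 10.1522
  (189 − 230.0462)²/230.0462 = 7.3237
χ² = 13.5820 + 9.7979 + 10.1522 + 7.3237 = 40.856

40.856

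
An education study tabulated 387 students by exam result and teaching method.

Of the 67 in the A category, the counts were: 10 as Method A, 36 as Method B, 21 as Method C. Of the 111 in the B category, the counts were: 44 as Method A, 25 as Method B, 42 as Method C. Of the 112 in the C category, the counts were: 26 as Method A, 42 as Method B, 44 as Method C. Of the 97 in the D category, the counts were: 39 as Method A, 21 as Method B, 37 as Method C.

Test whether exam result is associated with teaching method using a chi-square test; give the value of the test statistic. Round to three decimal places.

31.269

Row totals: 67, 111, 112, 97. Column totals: 119, 124, 144. Grand total N = 387.
Expected counts (row total × column total / N):
  A, Method A: 67×119/387 = 20.6021
  A, Method B: 67×124/387 = 21.4677
  A, Method C: 67×144/387 = 24.9302
  B, Method A: 111×119/387 = 34.1318
  B, Method B: 111×124/387 = 35.5659
  B, Method C: 111×144/387 = 41.3023
  C, Method A: 112×119/387 = 34.4393
  C, Method B: 112×124/387 = 35.8863
  C, Method C: 112×144/387 = 41.6744
  D, Method A: 97×119/387 = 29.8269
  D, Method B: 97×124/387 = 31.0801
  D, Method C: 97×144/387 = 36.0930
Contributions (O − E)²/E:
  (10 − 20.6021)²/20.6021 = 5.4560
  (36 − 21.4677)²/21.4677 = 9.8375
  (21 − 24.9302)²/24.9302 = 0.6196
  (44 − 34.1318)²/34.1318 = 2.8531
  (25 − 35.5659)²/35.5659 = 3.1389
  (42 − 41.3023)²/41.3023 = 0.0118
  (26 − 34.4393)²/34.4393 = 2.0680
  (42 − 35.8863)²/35.8863 = 1.0415
  (44 − 41.6744)²/41.6744 = 0.1298
  (39 − 29.8269)²/29.8269 = 2.8211
  (21 − 31.0801)²/31.0801 = 3.2692
  (37 − 36.0930)²/36.0930 = 0.0228
χ² = 5.4560 + 9.8375 + 0.6196 + 2.8531 + 3.1389 + 0.0118 + 2.0680 + 1.0415 + 0.1298 + 2.8211 + 3.2692 + 0.0228 = 31.269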